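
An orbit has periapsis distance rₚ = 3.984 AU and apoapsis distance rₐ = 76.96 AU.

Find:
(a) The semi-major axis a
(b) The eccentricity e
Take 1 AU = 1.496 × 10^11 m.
rₚ = 3.984 AU = 5.96006 × 10^11 m
rₐ = 76.96 AU = 1.15132 × 10^13 m
(a) a = (rₚ + rₐ)/2 = 6.05461 × 10^12 m ≈ 40.47 AU
(b) e = (rₐ − rₚ)/(rₐ + rₚ) = (1.09172 × 10^13) / (1.21092 × 10^13) = 0.901562

Final answer:
(a) a = 40.47 AU
(b) e = 0.9016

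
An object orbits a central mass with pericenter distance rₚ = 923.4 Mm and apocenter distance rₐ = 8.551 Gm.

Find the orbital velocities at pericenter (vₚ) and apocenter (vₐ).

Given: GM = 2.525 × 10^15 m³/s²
rₚ = 923.4 Mm = 9.234 × 10^8 m
rₐ = 8.551 Gm = 8.551 × 10^9 m
GM = 2.525 × 10^15 m³/s²
a = (rₚ + rₐ)/2 = 4.7372 × 10^9 m
Vis-viva: v² = GM (2/r − 1/a)
vₚ² = 2.525 × 10^15 × (2.16591 × 10^-9 − 2.11095 × 10^-10) = 4.9359 × 10^6 m²/s²
vₚ = 2221.69 m/s ≈ 2.222 km/s
vₐ² = 2.525 × 10^15 × (2.33891 × 10^-10 − 2.11095 × 10^-10) = 57558.9 m²/s²
vₐ = 239.914 m/s ≈ 239.9 m/s

Final answer: vₚ = 2.222 km/s, vₐ = 239.9 m/s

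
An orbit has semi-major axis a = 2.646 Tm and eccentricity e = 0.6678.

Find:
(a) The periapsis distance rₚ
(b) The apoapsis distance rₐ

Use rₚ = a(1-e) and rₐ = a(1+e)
a = 2.646 Tm = 2.646 × 10^12 m
e = 0.6678:  1 − e = 0.3322,  1 + e = 1.6678
(a) rₚ = a(1 − e) = 2.646 × 10^12 m × 0.3322 = 8.79001 × 10^11 m ≈ 879 Gm
(b) rₐ = a(1 + e) = 2.646 × 10^12 m × 1.6678 = 4.413 × 10^12 m ≈ 4.413 Tm

Final answer:
(a) rₚ = 879 Gm
(b) rₐ = 4.413 Tm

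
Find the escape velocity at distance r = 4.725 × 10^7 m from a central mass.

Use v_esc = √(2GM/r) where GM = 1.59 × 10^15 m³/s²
r = 4.725 × 10^7 m
GM = 1.59 × 10^15 m³/s²
2GM/r = 2 × (1.59 × 10^15) / (4.725 × 10^7) = 6.73016 × 10^7 m²/s²
v_esc = √(2GM/r) = 8203.75 m/s ≈ 8.204 km/s

Final answer: 8.204 km/s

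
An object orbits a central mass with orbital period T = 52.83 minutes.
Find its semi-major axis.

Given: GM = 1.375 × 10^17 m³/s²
T = 52.83 minutes = 3169.8 s
GM = 1.375 × 10^17 m³/s²
Kepler's third law: a³ = GM T² / (4π²)
T² = 1.00476 × 10^7 s²
a³ = (1.375 × 10^17) × (1.00476 × 10^7) / (4π²) = 3.49951 × 10^22 m³
a = (a³)^(1/3) = 3.27091 × 10^7 m ≈ 3.271 × 10^7 m

Final answer: 3.271 × 10^7 m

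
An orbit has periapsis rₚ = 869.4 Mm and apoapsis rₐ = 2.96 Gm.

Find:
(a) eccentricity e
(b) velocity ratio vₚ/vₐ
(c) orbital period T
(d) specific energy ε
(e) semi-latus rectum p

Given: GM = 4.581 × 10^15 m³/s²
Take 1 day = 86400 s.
rₚ = 869.4 Mm = 8.694 × 10^8 m
rₐ = 2.96 Gm = 2.96 × 10^9 m
GM = 4.581 × 10^15 m³/s²
a = (rₚ + rₐ)/2 = 1.9147 × 10^9 m
e = (rₐ − rₚ)/(rₐ + rₚ) = (2.0906 × 10^9) / (3.8294 × 10^9) = 0.545934
(a) e = 0.545934 ≈ 0.5459
(b) vₚ/vₐ = rₐ/rₚ (angular momentum) = (2.96 × 10^9) / (8.694 × 10^8) = 3.40465 ≈ 3.405
(c) a³ = 7.01944 × 10^27 m³;  T = 2π √(a³/GM) = 2π × 1.23786 × 10^6 s = 7.77769 × 10^6 s ≈ 90.02 days
(d) 2a = 3.8294 × 10^9 m;  ε = −GM/(2a) = -1.19627 × 10^6 J/kg ≈ -1.196 MJ/kg
(e) 1 − e² = 0.701956;  p = a(1 − e²) = 1.9147 × 10^9 × 0.701956 = 1.34404 × 10^9 m ≈ 1.344 Gm

Final answer:
(a) eccentricity e = 0.5459
(b) velocity ratio vₚ/vₐ = 3.405
(c) orbital period T = 90.02 days
(d) specific energy ε = -1.196 MJ/kg
(e) semi-latus rectum p = 1.344 Gm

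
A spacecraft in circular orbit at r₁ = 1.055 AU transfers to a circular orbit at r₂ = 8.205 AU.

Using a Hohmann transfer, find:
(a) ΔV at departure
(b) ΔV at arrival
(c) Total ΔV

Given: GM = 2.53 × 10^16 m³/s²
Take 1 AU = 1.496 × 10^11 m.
r₁ = 1.055 AU = 1.57828 × 10^11 m
r₂ = 8.205 AU = 1.22747 × 10^12 m
GM = 2.53 × 10^16 m³/s²
Transfer ellipse: a_t = (r₁ + r₂)/2 = 6.92648 × 10^11 m
Circular speed at r₁: v₁ = √(GM/r₁) = 400.376 m/s
Transfer speed at r₁ (periapsis): v₁ₜ = √(GM(2/r₁ − 1/a_t)) = 532.988 m/s
(a) ΔV₁ = v₁ₜ − v₁ = 132.611 m/s ≈ 132.6 m/s
Circular speed at r₂: v₂ = √(GM/r₂) = 143.567 m/s
Transfer speed at r₂ (apoapsis): v₂ₜ = √(GM(2/r₂ − 1/a_t)) = 68.5316 m/s
(b) ΔV₂ = v₂ − v₂ₜ = 75.0356 m/s ≈ 75.04 m/s
(c) ΔV_total = ΔV₁ + ΔV₂ = 207.647 m/s ≈ 207.6 m/s

Final answer:
(a) ΔV₁ = 132.6 m/s
(b) ΔV₂ = 75.04 m/s
(c) ΔV_total = 207.6 m/s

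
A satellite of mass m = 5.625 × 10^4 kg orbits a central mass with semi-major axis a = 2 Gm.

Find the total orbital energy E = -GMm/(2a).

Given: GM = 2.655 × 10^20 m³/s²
a = 2 Gm = 2 × 10^9 m
GM = 2.655 × 10^20 m³/s²
2a = 4 × 10^9 m
GMm = 2.655 × 10^20 × 56250 = 1.49344 × 10^25 m³·kg/s²
E = −GMm/(2a) = -3.73359 × 10^15 J ≈ -3.734 PJ

Final answer: -3.734 PJ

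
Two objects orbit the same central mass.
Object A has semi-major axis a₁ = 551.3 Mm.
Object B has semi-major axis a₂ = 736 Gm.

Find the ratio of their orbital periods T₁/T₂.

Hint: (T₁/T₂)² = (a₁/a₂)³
a₁ = 551.3 Mm = 5.513 × 10^8 m
a₂ = 736 Gm = 7.36 × 10^11 m
a₁/a₂ = 0.000749049
T₁/T₂ = (a₁/a₂)^(3/2) = (0.000749049)^1.5 = 2.05005 × 10^-5

Final answer: T₁/T₂ = 2.05 × 10^-5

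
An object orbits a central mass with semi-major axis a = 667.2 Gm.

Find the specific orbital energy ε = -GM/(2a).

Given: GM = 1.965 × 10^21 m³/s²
a = 667.2 Gm = 6.672 × 10^11 m
GM = 1.965 × 10^21 m³/s²
2a = 1.3344 × 10^12 m
ε = −GM/(2a) = -1.47257 × 10^9 J/kg ≈ -1.473 GJ/kg

Final answer: -1.473 GJ/kg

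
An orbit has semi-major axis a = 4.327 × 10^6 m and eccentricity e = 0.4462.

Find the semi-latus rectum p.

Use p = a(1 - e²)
a = 4.327 × 10^6 m
e = 0.4462,  e² = 0.199094,  1 − e² = 0.800906
p = a(1 − e²) = 4.327 × 10^6 m × 0.800906 = 3.46552 × 10^6 m ≈ 3.466 × 10^6 m

Final answer: p = 3.466 × 10^6 m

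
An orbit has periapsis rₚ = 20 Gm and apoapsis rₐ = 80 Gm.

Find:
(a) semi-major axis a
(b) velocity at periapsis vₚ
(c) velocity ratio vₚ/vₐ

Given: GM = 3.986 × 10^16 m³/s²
rₚ = 20 Gm = 2 × 10^10 m
rₐ = 80 Gm = 8 × 10^10 m
GM = 3.986 × 10^16 m³/s²
a = (rₚ + rₐ)/2 = 5 × 10^10 m
e = (rₐ − rₚ)/(rₐ + rₚ) = (6 × 10^10) / (1 × 10^11) = 0.6
(a) a = 5 × 10^10 m ≈ 50 Gm
(b) vₚ² = GM (2/rₚ − 1/a) = 3.986 × 10^16 × (1 × 10^-10 − 2 × 10^-11) = 3.1888 × 10^6 m²/s²;  vₚ = 1785.72 m/s ≈ 1.786 km/s
(c) vₚ/vₐ = rₐ/rₚ (angular momentum) = (8 × 10^10) / (2 × 10^10) = 4 ≈ 4

Final answer:
(a) semi-major axis a = 50 Gm
(b) velocity at periapsis vₚ = 1.786 km/s
(c) velocity ratio vₚ/vₐ = 4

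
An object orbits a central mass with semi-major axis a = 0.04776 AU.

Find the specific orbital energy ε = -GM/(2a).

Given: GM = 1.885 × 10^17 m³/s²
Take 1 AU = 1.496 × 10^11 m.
a = 0.04776 AU = 7.1449 × 10^9 m
GM = 1.885 × 10^17 m³/s²
2a = 1.42898 × 10^10 m
ε = −GM/(2a) = -1.31912 × 10^7 J/kg ≈ -13.19 MJ/kg

Final answer: -13.19 MJ/kg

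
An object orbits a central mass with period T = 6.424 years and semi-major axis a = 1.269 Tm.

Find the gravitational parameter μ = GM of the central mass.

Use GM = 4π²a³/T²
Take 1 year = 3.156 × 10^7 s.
T = 6.424 years = 2.02741 × 10^8 s
a = 1.269 Tm = 1.269 × 10^12 m
a³ = 2.04355 × 10^36 m³
T² = 4.11041 × 10^16 s²
GM = 4π² × (2.04355 × 10^36) / (4.11041 × 10^16) = 1.96273 × 10^21 m³/s²
GM ≈ 1.963 × 10^21 m³/s²

Final answer: GM = 1.963 × 10^21 m³/s²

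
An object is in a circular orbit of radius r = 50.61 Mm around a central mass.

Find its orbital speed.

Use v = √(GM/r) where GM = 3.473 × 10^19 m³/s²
r = 50.61 Mm = 5.061 × 10^7 m
GM = 3.473 × 10^19 m³/s²
GM/r = (3.473 × 10^19) / (5.061 × 10^7) = 6.86228 × 10^11 m²/s²
v = √(GM/r) = 828389 m/s ≈ 828.4 km/s

Final answer: 828.4 km/s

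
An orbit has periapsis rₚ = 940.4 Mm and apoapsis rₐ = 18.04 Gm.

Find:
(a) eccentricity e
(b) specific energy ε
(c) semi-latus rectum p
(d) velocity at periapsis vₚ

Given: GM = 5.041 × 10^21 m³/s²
rₚ = 940.4 Mm = 9.404 × 10^8 m
rₐ = 18.04 Gm = 1.804 × 10^10 m
GM = 5.041 × 10^21 m³/s²
a = (rₚ + rₐ)/2 = 9.4902 × 10^9 m
e = (rₐ − rₚ)/(rₐ + rₚ) = (1.70996 × 10^10) / (1.89804 × 10^10) = 0.900908
(a) e = 0.900908 ≈ 0.9009
(b) 2a = 1.89804 × 10^10 m;  ε = −GM/(2a) = -2.6559 × 10^11 J/kg ≈ -265.6 GJ/kg
(c) 1 − e² = 0.188364;  p = a(1 − e²) = 9.4902 × 10^9 × 0.188364 = 1.78761 × 10^9 m ≈ 1.788 Gm
(d) vₚ² = GM (2/rₚ − 1/a) = 5.041 × 10^21 × (2.12675 × 10^-9 − 1.05372 × 10^-10) = 1.01898 × 10^13 m²/s²;  vₚ = 3.19215 × 10^6 m/s ≈ 3192 km/s

Final answer:
(a) eccentricity e = 0.9009
(b) specific energy ε = -265.6 GJ/kg
(c) semi-latus rectum p = 1.788 Gm
(d) velocity at periapsis vₚ = 3192 km/s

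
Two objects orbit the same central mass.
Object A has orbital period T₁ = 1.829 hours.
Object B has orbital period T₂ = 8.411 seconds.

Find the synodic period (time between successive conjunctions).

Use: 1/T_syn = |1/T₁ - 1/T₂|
T₁ = 1.829 hours = 6584.4 s
T₂ = 8.411 seconds
1/T₁ = 0.000151874 s⁻¹
1/T₂ = 0.118892 s⁻¹
|1/T₁ − 1/T₂| = 0.11874 s⁻¹
T_syn = 1 / |1/T₁ − 1/T₂| = 8.42176 s ≈ 8.422 seconds

Final answer: T_syn = 8.422 seconds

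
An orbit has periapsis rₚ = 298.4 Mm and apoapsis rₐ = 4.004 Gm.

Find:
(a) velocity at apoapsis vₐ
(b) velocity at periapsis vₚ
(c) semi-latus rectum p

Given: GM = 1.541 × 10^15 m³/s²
rₚ = 298.4 Mm = 2.984 × 10^8 m
rₐ = 4.004 Gm = 4.004 × 10^9 m
GM = 1.541 × 10^15 m³/s²
a = (rₚ + rₐ)/2 = 2.1512 × 10^9 m
e = (rₐ − rₚ)/(rₐ + rₚ) = (3.7056 × 10^9) / (4.3024 × 10^9) = 0.861287
(a) vₐ² = GM (2/rₐ − 1/a) = 1.541 × 10^15 × (4.995 × 10^-10 − 4.64857 × 10^-10) = 53385.9 m²/s²;  vₐ = 231.054 m/s ≈ 231.1 m/s
(b) vₚ² = GM (2/rₚ − 1/a) = 1.541 × 10^15 × (6.70241 × 10^-9 − 4.64857 × 10^-10) = 9.61207 × 10^6 m²/s²;  vₚ = 3100.33 m/s ≈ 3.1 km/s
(c) 1 − e² = 0.258185;  p = a(1 − e²) = 2.1512 × 10^9 × 0.258185 = 5.55408 × 10^8 m ≈ 555.4 Mm

Final answer:
(a) velocity at apoapsis vₐ = 231.1 m/s
(b) velocity at periapsis vₚ = 3.1 km/s
(c) semi-latus rectum p = 555.4 Mm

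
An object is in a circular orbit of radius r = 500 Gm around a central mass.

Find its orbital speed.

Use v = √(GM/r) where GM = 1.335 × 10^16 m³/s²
r = 500 Gm = 5 × 10^11 m
GM = 1.335 × 10^16 m³/s²
GM/r = (1.335 × 10^16) / (5 × 10^11) = 26700 m²/s²
v = √(GM/r) = 163.401 m/s ≈ 163.4 m/s

Final answer: 163.4 m/s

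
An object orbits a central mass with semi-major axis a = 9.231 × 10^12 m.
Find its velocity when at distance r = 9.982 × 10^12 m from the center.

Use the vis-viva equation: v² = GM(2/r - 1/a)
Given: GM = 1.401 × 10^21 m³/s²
a = 9.231 × 10^12 m
r = 9.982 × 10^12 m
GM = 1.401 × 10^21 m³/s²
2/r − 1/a = 2.00361 × 10^-13 − 1.08331 × 10^-13 = 9.203 × 10^-14 m⁻¹
v² = GM (2/r − 1/a) = 1.28934 × 10^8 m²/s²
v = 11354.9 m/s ≈ 11.35 km/s

Final answer: 11.35 km/s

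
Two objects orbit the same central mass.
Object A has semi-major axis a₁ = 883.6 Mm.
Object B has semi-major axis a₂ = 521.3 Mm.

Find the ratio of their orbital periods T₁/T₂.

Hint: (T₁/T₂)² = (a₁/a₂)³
a₁ = 883.6 Mm = 8.836 × 10^8 m
a₂ = 521.3 Mm = 5.213 × 10^8 m
a₁/a₂ = 1.69499
T₁/T₂ = (a₁/a₂)^(3/2) = (1.69499)^1.5 = 2.20674

Final answer: T₁/T₂ = 2.207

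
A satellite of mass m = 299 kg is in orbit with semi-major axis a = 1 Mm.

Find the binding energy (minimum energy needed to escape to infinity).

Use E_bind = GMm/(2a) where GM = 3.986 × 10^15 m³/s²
a = 1 Mm = 1 × 10^6 m
GM = 3.986 × 10^15 m³/s²
m = 299 kg
GMm = 3.986 × 10^15 × 299 = 1.19181 × 10^18 m³·kg/s²
2a = 2 × 10^6 m
E_bind = GMm/(2a) = 5.95907 × 10^11 J ≈ 595.9 GJ

Final answer: 595.9 GJ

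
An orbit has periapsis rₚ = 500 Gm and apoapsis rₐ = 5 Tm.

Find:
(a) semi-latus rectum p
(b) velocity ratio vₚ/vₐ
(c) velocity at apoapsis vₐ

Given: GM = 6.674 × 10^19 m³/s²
rₚ = 500 Gm = 5 × 10^11 m
rₐ = 5 Tm = 5 × 10^12 m
GM = 6.674 × 10^19 m³/s²
a = (rₚ + rₐ)/2 = 2.75 × 10^12 m
e = (rₐ − rₚ)/(rₐ + rₚ) = (4.5 × 10^12) / (5.5 × 10^12) = 0.818182
(a) 1 − e² = 0.330579;  p = a(1 − e²) = 2.75 × 10^12 × 0.330579 = 9.09091 × 10^11 m ≈ 909.1 Gm
(b) vₚ/vₐ = rₐ/rₚ (angular momentum) = (5 × 10^12) / (5 × 10^11) = 10 ≈ 10
(c) vₐ² = GM (2/rₐ − 1/a) = 6.674 × 10^19 × (4 × 10^-13 − 3.63636 × 10^-13) = 2.42691 × 10^6 m²/s²;  vₐ = 1557.85 m/s ≈ 1.558 km/s

Final answer:
(a) semi-latus rectum p = 909.1 Gm
(b) velocity ratio vₚ/vₐ = 10
(c) velocity at apoapsis vₐ = 1.558 km/s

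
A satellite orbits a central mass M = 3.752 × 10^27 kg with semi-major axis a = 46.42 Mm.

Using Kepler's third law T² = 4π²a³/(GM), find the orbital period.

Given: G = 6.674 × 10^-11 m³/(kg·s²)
M = 3.752 × 10^27 kg
GM = G × M = 6.674 × 10^-11 × 3.752 × 10^27 = 2.50408 × 10^17 m³/s²
a = 46.42 Mm = 4.642 × 10^7 m
a³ = 1.00027 × 10^23 m³
T = 2π √(a³/GM) = 2π √((1.00027 × 10^23) / (2.50408 × 10^17)) = 2π × 632.023 s
T = 3971.12 s ≈ 1.103 hours

Final answer: 1.103 hours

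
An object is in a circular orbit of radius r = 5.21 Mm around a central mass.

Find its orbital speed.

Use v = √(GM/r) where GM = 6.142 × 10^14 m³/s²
r = 5.21 Mm = 5.21 × 10^6 m
GM = 6.142 × 10^14 m³/s²
GM/r = (6.142 × 10^14) / (5.21 × 10^6) = 1.17889 × 10^8 m²/s²
v = √(GM/r) = 10857.7 m/s ≈ 10.86 km/s

Final answer: 10.86 km/s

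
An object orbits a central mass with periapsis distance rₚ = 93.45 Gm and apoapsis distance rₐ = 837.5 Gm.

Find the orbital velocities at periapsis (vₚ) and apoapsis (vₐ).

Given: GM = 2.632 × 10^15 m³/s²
rₚ = 93.45 Gm = 9.345 × 10^10 m
rₐ = 837.5 Gm = 8.375 × 10^11 m
GM = 2.632 × 10^15 m³/s²
a = (rₚ + rₐ)/2 = 4.65475 × 10^11 m
Vis-viva: v² = GM (2/r − 1/a)
vₚ² = 2.632 × 10^15 × (2.14018 × 10^-11 − 2.14834 × 10^-12) = 50675.1 m²/s²
vₚ = 225.111 m/s ≈ 225.1 m/s
vₐ² = 2.632 × 10^15 × (2.38806 × 10^-12 − 2.14834 × 10^-12) = 630.934 m²/s²
vₐ = 25.1184 m/s ≈ 25.12 m/s

Final answer: vₚ = 225.1 m/s, vₐ = 25.12 m/s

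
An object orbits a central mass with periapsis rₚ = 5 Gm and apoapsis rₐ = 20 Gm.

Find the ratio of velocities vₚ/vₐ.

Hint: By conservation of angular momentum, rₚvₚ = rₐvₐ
rₚ = 5 Gm = 5 × 10^9 m
rₐ = 20 Gm = 2 × 10^10 m
rₚvₚ = rₐvₐ  ⇒  vₚ/vₐ = rₐ/rₚ
vₚ/vₐ = (2 × 10^10) / (5 × 10^9) = 4

Final answer: vₚ/vₐ = 4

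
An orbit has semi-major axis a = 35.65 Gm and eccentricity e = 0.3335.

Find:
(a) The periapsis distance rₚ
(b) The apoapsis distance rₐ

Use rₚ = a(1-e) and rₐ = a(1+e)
a = 35.65 Gm = 3.565 × 10^10 m
e = 0.3335:  1 − e = 0.6665,  1 + e = 1.3335
(a) rₚ = a(1 − e) = 3.565 × 10^10 m × 0.6665 = 2.37607 × 10^10 m ≈ 23.76 Gm
(b) rₐ = a(1 + e) = 3.565 × 10^10 m × 1.3335 = 4.75393 × 10^10 m ≈ 47.54 Gm

Final answer:
(a) rₚ = 23.76 Gm
(b) rₐ = 47.54 Gm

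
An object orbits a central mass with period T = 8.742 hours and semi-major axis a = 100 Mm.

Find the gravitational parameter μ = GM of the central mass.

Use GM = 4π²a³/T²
T = 8.742 hours = 31471.2 s
a = 100 Mm = 1 × 10^8 m
a³ = 1 × 10^24 m³
T² = 9.90436 × 10^8 s²
GM = 4π² × (1 × 10^24) / (9.90436 × 10^8) = 3.98596 × 10^16 m³/s²
GM ≈ 3.986 × 10^16 m³/s²

Final answer: GM = 3.986 × 10^16 m³/s²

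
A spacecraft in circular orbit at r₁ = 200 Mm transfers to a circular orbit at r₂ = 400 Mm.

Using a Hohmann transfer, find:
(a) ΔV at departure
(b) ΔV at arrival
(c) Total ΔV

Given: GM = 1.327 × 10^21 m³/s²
r₁ = 200 Mm = 2 × 10^8 m
r₂ = 400 Mm = 4 × 10^8 m
GM = 1.327 × 10^21 m³/s²
Transfer ellipse: a_t = (r₁ + r₂)/2 = 3 × 10^8 m
Circular speed at r₁: v₁ = √(GM/r₁) = 2.57585 × 10^6 m/s
Transfer speed at r₁ (periapsis): v₁ₜ = √(GM(2/r₁ − 1/a_t)) = 2.97433 × 10^6 m/s
(a) ΔV₁ = v₁ₜ − v₁ = 398485 m/s ≈ 398.5 km/s
Circular speed at r₂: v₂ = √(GM/r₂) = 1.8214 × 10^6 m/s
Transfer speed at r₂ (apoapsis): v₂ₜ = √(GM(2/r₂ − 1/a_t)) = 1.48717 × 10^6 m/s
(b) ΔV₂ = v₂ − v₂ₜ = 334233 m/s ≈ 334.2 km/s
(c) ΔV_total = ΔV₁ + ΔV₂ = 732719 m/s ≈ 732.7 km/s

Final answer:
(a) ΔV₁ = 398.5 km/s
(b) ΔV₂ = 334.2 km/s
(c) ΔV_total = 732.7 km/s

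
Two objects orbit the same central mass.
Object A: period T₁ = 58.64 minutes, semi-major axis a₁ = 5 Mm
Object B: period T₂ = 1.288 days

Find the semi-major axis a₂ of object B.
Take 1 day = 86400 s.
T₁ = 58.64 minutes = 3518.4 s
T₂ = 1.288 days = 111283 s
a₁ = 5 Mm = 5 × 10^6 m
Kepler's third law: (T₂/T₁)² = (a₂/a₁)³  ⇒  a₂ = a₁ (T₂/T₁)^(2/3)
T₂/T₁ = 31.6289
(T₂/T₁)^(2/3) = 10.0013
a₂ = 5 × 10^6 m × 10.0013 = 5.00065 × 10^7 m ≈ 50.01 Mm

Final answer: a₂ = 50.01 Mm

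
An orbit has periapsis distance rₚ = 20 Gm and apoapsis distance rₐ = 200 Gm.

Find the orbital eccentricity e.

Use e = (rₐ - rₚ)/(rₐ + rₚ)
rₚ = 20 Gm = 2 × 10^10 m
rₐ = 200 Gm = 2 × 10^11 m
rₐ − rₚ = 1.8 × 10^11 m
rₐ + rₚ = 2.2 × 10^11 m
e = (rₐ − rₚ)/(rₐ + rₚ) = 0.818182

Final answer: e = 0.8182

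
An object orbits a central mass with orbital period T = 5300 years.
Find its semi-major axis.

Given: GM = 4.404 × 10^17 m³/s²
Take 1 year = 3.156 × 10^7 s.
T = 5300 years = 1.67268 × 10^11 s
GM = 4.404 × 10^17 m³/s²
Kepler's third law: a³ = GM T² / (4π²)
T² = 2.79786 × 10^22 s²
a³ = (4.404 × 10^17) × (2.79786 × 10^22) / (4π²) = 3.12114 × 10^38 m³
a = (a³)^(1/3) = 6.78325 × 10^12 m ≈ 6.783 Tm

Final answer: 6.783 Tm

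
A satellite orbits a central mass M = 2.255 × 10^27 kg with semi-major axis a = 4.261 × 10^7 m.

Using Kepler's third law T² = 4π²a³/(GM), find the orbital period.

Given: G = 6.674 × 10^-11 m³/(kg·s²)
M = 2.255 × 10^27 kg
GM = G × M = 6.674 × 10^-11 × 2.255 × 10^27 = 1.50499 × 10^17 m³/s²
a = 4.261 × 10^7 m
a³ = 7.73632 × 10^22 m³
T = 2π √(a³/GM) = 2π √((7.73632 × 10^22) / (1.50499 × 10^17)) = 2π × 716.97 s
T = 4504.85 s ≈ 1.251 hours

Final answer: 1.251 hours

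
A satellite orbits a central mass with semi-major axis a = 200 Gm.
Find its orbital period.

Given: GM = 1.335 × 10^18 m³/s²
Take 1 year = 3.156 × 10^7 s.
a = 200 Gm = 2 × 10^11 m
GM = 1.335 × 10^18 m³/s²
a³ = 8 × 10^33 m³
T = 2π √(a³/GM) = 2π √((8 × 10^33) / (1.335 × 10^18)) = 2π × 7.74113 × 10^7 s
T = 4.8639 × 10^8 s ≈ 15.41 years

Final answer: 15.41 years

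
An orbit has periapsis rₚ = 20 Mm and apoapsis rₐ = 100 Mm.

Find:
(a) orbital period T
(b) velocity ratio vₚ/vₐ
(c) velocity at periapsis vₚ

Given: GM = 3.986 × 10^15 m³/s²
rₚ = 20 Mm = 2 × 10^7 m
rₐ = 100 Mm = 1 × 10^8 m
GM = 3.986 × 10^15 m³/s²
a = (rₚ + rₐ)/2 = 6 × 10^7 m
e = (rₐ − rₚ)/(rₐ + rₚ) = (8 × 10^7) / (1.2 × 10^8) = 0.666667
(a) a³ = 2.16 × 10^23 m³;  T = 2π √(a³/GM) = 2π × 7361.36 s = 46252.8 s ≈ 12.85 hours
(b) vₚ/vₐ = rₐ/rₚ (angular momentum) = (1 × 10^8) / (2 × 10^7) = 5 ≈ 5
(c) vₚ² = GM (2/rₚ − 1/a) = 3.986 × 10^15 × (1 × 10^-7 − 1.66667 × 10^-8) = 3.32167 × 10^8 m²/s²;  vₚ = 18225.4 m/s ≈ 18.23 km/s

Final answer:
(a) orbital period T = 12.85 hours
(b) velocity ratio vₚ/vₐ = 5
(c) velocity at periapsis vₚ = 18.23 km/s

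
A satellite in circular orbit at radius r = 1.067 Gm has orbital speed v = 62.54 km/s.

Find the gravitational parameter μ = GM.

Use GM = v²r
r = 1.067 Gm = 1.067 × 10^9 m
v = 62.54 km/s = 62540 m/s
v² = 3.91125 × 10^9 m²/s²
GM = v²r = 3.91125 × 10^9 × 1.067 × 10^9 = 4.17331 × 10^18 m³/s²
GM ≈ 4.173 × 10^18 m³/s²

Final answer: GM = 4.173 × 10^18 m³/s²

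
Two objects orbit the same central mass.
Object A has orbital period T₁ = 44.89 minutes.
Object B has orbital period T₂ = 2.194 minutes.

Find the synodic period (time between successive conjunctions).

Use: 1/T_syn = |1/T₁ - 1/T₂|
T₁ = 44.89 minutes = 2693.4 s
T₂ = 2.194 minutes = 131.64 s
1/T₁ = 0.000371278 s⁻¹
1/T₂ = 0.00759648 s⁻¹
|1/T₁ − 1/T₂| = 0.0072252 s⁻¹
T_syn = 1 / |1/T₁ − 1/T₂| = 138.405 s ≈ 2.307 minutes

Final answer: T_syn = 2.307 minutes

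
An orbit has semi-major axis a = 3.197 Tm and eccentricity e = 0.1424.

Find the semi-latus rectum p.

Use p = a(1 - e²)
a = 3.197 Tm = 3.197 × 10^12 m
e = 0.1424,  e² = 0.0202778,  1 − e² = 0.979722
p = a(1 − e²) = 3.197 × 10^12 m × 0.979722 = 3.13217 × 10^12 m ≈ 3.132 Tm

Final answer: p = 3.132 Tm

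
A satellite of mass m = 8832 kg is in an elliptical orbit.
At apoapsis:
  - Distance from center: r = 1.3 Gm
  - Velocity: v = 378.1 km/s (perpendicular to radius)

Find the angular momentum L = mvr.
r = 1.3 Gm = 1.3 × 10^9 m
v = 378.1 km/s = 378100 m/s
vr = 378100 × 1.3 × 10^9 = 4.9153 × 10^14 m²/s
L = m × vr = 8832 × 4.9153 × 10^14 = 4.34119 × 10^18 kg·m²/s ≈ 4.341 × 10^18 kg·m²/s

Final answer: L = 4.341 × 10^18 kg·m²/s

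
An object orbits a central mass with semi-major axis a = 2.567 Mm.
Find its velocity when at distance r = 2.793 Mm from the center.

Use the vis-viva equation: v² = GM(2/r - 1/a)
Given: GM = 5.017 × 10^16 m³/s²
a = 2.567 Mm = 2.567 × 10^6 m
r = 2.793 Mm = 2.793 × 10^6 m
GM = 5.017 × 10^16 m³/s²
2/r − 1/a = 7.16076 × 10^-7 − 3.8956 × 10^-7 = 3.26516 × 10^-7 m⁻¹
v² = GM (2/r − 1/a) = 1.63813 × 10^10 m²/s²
v = 127990 m/s ≈ 128 km/s

Final answer: 128 km/s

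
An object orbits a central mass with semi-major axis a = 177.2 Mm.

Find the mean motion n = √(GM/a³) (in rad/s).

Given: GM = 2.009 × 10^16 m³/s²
a = 177.2 Mm = 1.772 × 10^8 m
GM = 2.009 × 10^16 m³/s²
a³ = 5.56405 × 10^24 m³
GM/a³ = (2.009 × 10^16) / (5.56405 × 10^24) = 3.61068 × 10^-9 s⁻²
n = √(GM/a³) = 6.00889 × 10^-5 rad/s ≈ 6.009 × 10^-5 rad/s

Final answer: n = 6.009 × 10^-5 rad/s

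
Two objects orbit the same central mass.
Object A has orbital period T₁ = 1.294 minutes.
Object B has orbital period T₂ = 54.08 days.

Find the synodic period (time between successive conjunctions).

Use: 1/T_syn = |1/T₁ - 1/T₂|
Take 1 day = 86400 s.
T₁ = 1.294 minutes = 77.64 s
T₂ = 54.08 days = 4.67251 × 10^6 s
1/T₁ = 0.01288 s⁻¹
1/T₂ = 2.14018 × 10^-7 s⁻¹
|1/T₁ − 1/T₂| = 0.0128797 s⁻¹
T_syn = 1 / |1/T₁ − 1/T₂| = 77.6413 s ≈ 1.294 minutes

Final answer: T_syn = 1.294 minutes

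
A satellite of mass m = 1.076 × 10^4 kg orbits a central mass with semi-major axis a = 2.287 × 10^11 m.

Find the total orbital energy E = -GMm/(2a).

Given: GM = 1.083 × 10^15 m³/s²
a = 2.287 × 10^11 m
GM = 1.083 × 10^15 m³/s²
2a = 4.574 × 10^11 m
GMm = 1.083 × 10^15 × 10760 = 1.16531 × 10^19 m³·kg/s²
E = −GMm/(2a) = -2.54768 × 10^7 J ≈ -25.48 MJ

Final answer: -25.48 MJ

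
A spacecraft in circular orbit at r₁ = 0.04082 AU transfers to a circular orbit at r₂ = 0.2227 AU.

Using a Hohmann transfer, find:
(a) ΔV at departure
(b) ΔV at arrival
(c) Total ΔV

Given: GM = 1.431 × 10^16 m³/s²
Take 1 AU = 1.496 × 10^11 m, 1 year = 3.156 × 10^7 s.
r₁ = 0.04082 AU = 6.10667 × 10^9 m
r₂ = 0.2227 AU = 3.33159 × 10^10 m
GM = 1.431 × 10^16 m³/s²
Transfer ellipse: a_t = (r₁ + r₂)/2 = 1.97113 × 10^10 m
Circular speed at r₁: v₁ = √(GM/r₁) = 1530.8 m/s
Transfer speed at r₁ (periapsis): v₁ₜ = √(GM(2/r₁ − 1/a_t)) = 1990.15 m/s
(a) ΔV₁ = v₁ₜ − v₁ = 459.353 m/s ≈ 459.4 m/s
Circular speed at r₂: v₂ = √(GM/r₂) = 655.381 m/s
Transfer speed at r₂ (apoapsis): v₂ₜ = √(GM(2/r₂ − 1/a_t)) = 364.786 m/s
(b) ΔV₂ = v₂ − v₂ₜ = 290.595 m/s ≈ 290.6 m/s
(c) ΔV_total = ΔV₁ + ΔV₂ = 749.948 m/s ≈ 0.1582 AU/year

Final answer:
(a) ΔV₁ = 459.4 m/s
(b) ΔV₂ = 290.6 m/s
(c) ΔV_total = 0.1582 AU/year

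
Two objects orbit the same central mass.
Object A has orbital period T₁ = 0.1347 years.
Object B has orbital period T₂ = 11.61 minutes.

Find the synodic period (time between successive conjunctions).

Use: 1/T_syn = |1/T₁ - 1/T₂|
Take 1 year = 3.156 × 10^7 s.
T₁ = 0.1347 years = 4.25113 × 10^6 s
T₂ = 11.61 minutes = 696.6 s
1/T₁ = 2.35231 × 10^-7 s⁻¹
1/T₂ = 0.00143554 s⁻¹
|1/T₁ − 1/T₂| = 0.00143531 s⁻¹
T_syn = 1 / |1/T₁ − 1/T₂| = 696.714 s ≈ 11.61 minutes

Final answer: T_syn = 11.61 minutes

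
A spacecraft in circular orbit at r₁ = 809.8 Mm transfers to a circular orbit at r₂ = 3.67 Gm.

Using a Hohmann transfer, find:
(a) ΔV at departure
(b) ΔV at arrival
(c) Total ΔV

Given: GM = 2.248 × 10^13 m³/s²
r₁ = 809.8 Mm = 8.098 × 10^8 m
r₂ = 3.67 Gm = 3.67 × 10^9 m
GM = 2.248 × 10^13 m³/s²
Transfer ellipse: a_t = (r₁ + r₂)/2 = 2.2399 × 10^9 m
Circular speed at r₁: v₁ = √(GM/r₁) = 166.613 m/s
Transfer speed at r₁ (periapsis): v₁ₜ = √(GM(2/r₁ − 1/a_t)) = 213.269 m/s
(a) ΔV₁ = v₁ₜ − v₁ = 46.656 m/s ≈ 46.66 m/s
Circular speed at r₂: v₂ = √(GM/r₂) = 78.2646 m/s
Transfer speed at r₂ (apoapsis): v₂ₜ = √(GM(2/r₂ − 1/a_t)) = 47.0587 m/s
(b) ΔV₂ = v₂ − v₂ₜ = 31.2059 m/s ≈ 31.21 m/s
(c) ΔV_total = ΔV₁ + ΔV₂ = 77.8619 m/s ≈ 77.86 m/s

Final answer:
(a) ΔV₁ = 46.66 m/s
(b) ΔV₂ = 31.21 m/s
(c) ΔV_total = 77.86 m/s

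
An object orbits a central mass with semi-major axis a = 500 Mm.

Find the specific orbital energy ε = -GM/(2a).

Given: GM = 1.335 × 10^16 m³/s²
a = 500 Mm = 5 × 10^8 m
GM = 1.335 × 10^16 m³/s²
2a = 1 × 10^9 m
ε = −GM/(2a) = -1.335 × 10^7 J/kg ≈ -13.35 MJ/kg

Final answer: -13.35 MJ/kg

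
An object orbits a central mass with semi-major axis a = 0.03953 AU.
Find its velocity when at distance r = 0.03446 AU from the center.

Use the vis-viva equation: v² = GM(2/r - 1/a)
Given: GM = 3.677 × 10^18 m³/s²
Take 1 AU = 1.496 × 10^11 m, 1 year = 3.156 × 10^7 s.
a = 0.03953 AU = 5.91369 × 10^9 m
r = 0.03446 AU = 5.15522 × 10^9 m
GM = 3.677 × 10^18 m³/s²
2/r − 1/a = 3.87957 × 10^-10 − 1.69099 × 10^-10 = 2.18857 × 10^-10 m⁻¹
v² = GM (2/r − 1/a) = 8.04739 × 10^8 m²/s²
v = 28367.9 m/s ≈ 5.985 AU/year

Final answer: 5.985 AU/year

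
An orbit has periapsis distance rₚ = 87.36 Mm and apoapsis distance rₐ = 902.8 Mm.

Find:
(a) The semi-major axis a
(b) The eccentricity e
rₚ = 87.36 Mm = 8.736 × 10^7 m
rₐ = 902.8 Mm = 9.028 × 10^8 m
(a) a = (rₚ + rₐ)/2 = 4.9508 × 10^8 m ≈ 495.1 Mm
(b) e = (rₐ − rₚ)/(rₐ + rₚ) = (8.1544 × 10^8) / (9.9016 × 10^8) = 0.823544

Final answer:
(a) a = 495.1 Mm
(b) e = 0.8235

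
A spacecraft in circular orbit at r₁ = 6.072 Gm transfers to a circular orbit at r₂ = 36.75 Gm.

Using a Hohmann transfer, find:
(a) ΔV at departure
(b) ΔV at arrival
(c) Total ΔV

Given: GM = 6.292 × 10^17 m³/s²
r₁ = 6.072 Gm = 6.072 × 10^9 m
r₂ = 36.75 Gm = 3.675 × 10^10 m
GM = 6.292 × 10^17 m³/s²
Transfer ellipse: a_t = (r₁ + r₂)/2 = 2.1411 × 10^10 m
Circular speed at r₁: v₁ = √(GM/r₁) = 10179.5 m/s
Transfer speed at r₁ (periapsis): v₁ₜ = √(GM(2/r₁ − 1/a_t)) = 13336.4 m/s
(a) ΔV₁ = v₁ₜ − v₁ = 3156.85 m/s ≈ 3.157 km/s
Circular speed at r₂: v₂ = √(GM/r₂) = 4137.76 m/s
Transfer speed at r₂ (apoapsis): v₂ₜ = √(GM(2/r₂ − 1/a_t)) = 2203.5 m/s
(b) ΔV₂ = v₂ − v₂ₜ = 1934.26 m/s ≈ 1.934 km/s
(c) ΔV_total = ΔV₁ + ΔV₂ = 5091.12 m/s ≈ 5.091 km/s

Final answer:
(a) ΔV₁ = 3.157 km/s
(b) ΔV₂ = 1.934 km/s
(c) ΔV_total = 5.091 km/s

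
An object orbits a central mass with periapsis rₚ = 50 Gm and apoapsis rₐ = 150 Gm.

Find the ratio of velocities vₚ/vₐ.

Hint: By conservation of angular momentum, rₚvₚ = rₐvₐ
rₚ = 50 Gm = 5 × 10^10 m
rₐ = 150 Gm = 1.5 × 10^11 m
rₚvₚ = rₐvₐ  ⇒  vₚ/vₐ = rₐ/rₚ
vₚ/vₐ = (1.5 × 10^11) / (5 × 10^10) = 3

Final answer: vₚ/vₐ = 3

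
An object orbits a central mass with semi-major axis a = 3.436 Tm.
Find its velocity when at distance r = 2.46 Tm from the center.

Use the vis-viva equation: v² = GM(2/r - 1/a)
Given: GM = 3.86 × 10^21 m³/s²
a = 3.436 Tm = 3.436 × 10^12 m
r = 2.46 Tm = 2.46 × 10^12 m
GM = 3.86 × 10^21 m³/s²
2/r − 1/a = 8.13008 × 10^-13 − 2.91036 × 10^-13 = 5.21972 × 10^-13 m⁻¹
v² = GM (2/r − 1/a) = 2.01481 × 10^9 m²/s²
v = 44886.7 m/s ≈ 44.89 km/s

Final answer: 44.89 km/s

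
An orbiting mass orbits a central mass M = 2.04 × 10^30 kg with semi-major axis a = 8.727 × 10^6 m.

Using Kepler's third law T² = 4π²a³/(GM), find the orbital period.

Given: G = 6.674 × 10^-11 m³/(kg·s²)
M = 2.04 × 10^30 kg
GM = G × M = 6.674 × 10^-11 × 2.04 × 10^30 = 1.3615 × 10^20 m³/s²
a = 8.727 × 10^6 m
a³ = 6.64653 × 10^20 m³
T = 2π √(a³/GM) = 2π √((6.64653 × 10^20) / (1.3615 × 10^20)) = 2π × 2.20948 s
T = 13.8825 s ≈ 13.88 seconds

Final answer: 13.88 seconds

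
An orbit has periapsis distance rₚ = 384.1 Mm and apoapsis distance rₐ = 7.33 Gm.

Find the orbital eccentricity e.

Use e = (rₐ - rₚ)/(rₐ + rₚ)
rₚ = 384.1 Mm = 3.841 × 10^8 m
rₐ = 7.33 Gm = 7.33 × 10^9 m
rₐ − rₚ = 6.9459 × 10^9 m
rₐ + rₚ = 7.7141 × 10^9 m
e = (rₐ − rₚ)/(rₐ + rₚ) = 0.900416

Final answer: e = 0.9004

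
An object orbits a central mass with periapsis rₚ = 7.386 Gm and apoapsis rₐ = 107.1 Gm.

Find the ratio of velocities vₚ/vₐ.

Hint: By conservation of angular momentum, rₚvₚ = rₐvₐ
rₚ = 7.386 Gm = 7.386 × 10^9 m
rₐ = 107.1 Gm = 1.071 × 10^11 m
rₚvₚ = rₐvₐ  ⇒  vₚ/vₐ = rₐ/rₚ
vₚ/vₐ = (1.071 × 10^11) / (7.386 × 10^9) = 14.5004

Final answer: vₚ/vₐ = 14.5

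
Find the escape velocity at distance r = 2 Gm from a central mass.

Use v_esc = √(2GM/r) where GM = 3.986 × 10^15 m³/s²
r = 2 Gm = 2 × 10^9 m
GM = 3.986 × 10^15 m³/s²
2GM/r = 2 × (3.986 × 10^15) / (2 × 10^9) = 3.986 × 10^6 m²/s²
v_esc = √(2GM/r) = 1996.5 m/s ≈ 1.996 km/s

Final answer: 1.996 km/s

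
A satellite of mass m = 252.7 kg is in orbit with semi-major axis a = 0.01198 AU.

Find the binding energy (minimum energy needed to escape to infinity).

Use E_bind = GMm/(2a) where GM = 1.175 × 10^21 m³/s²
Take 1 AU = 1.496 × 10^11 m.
a = 0.01198 AU = 1.79221 × 10^9 m
GM = 1.175 × 10^21 m³/s²
m = 252.7 kg
GMm = 1.175 × 10^21 × 252.7 = 2.96922 × 10^23 m³·kg/s²
2a = 3.58442 × 10^9 m
E_bind = GMm/(2a) = 8.28371 × 10^13 J ≈ 82.84 TJ

Final answer: 82.84 TJ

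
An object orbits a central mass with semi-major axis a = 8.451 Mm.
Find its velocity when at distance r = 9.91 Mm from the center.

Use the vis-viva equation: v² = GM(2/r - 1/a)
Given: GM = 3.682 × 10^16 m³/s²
a = 8.451 Mm = 8.451 × 10^6 m
r = 9.91 Mm = 9.91 × 10^6 m
GM = 3.682 × 10^16 m³/s²
2/r − 1/a = 2.01816 × 10^-7 − 1.18329 × 10^-7 = 8.34872 × 10^-8 m⁻¹
v² = GM (2/r − 1/a) = 3.074 × 10^9 m²/s²
v = 55443.6 m/s ≈ 55.44 km/s

Final answer: 55.44 km/s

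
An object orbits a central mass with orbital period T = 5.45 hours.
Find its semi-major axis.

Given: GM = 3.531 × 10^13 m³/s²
T = 5.45 hours = 19620 s
GM = 3.531 × 10^13 m³/s²
Kepler's third law: a³ = GM T² / (4π²)
T² = 3.84944 × 10^8 s²
a³ = (3.531 × 10^13) × (3.84944 × 10^8) / (4π²) = 3.44299 × 10^20 m³
a = (a³)^(1/3) = 7.00883 × 10^6 m ≈ 7.009 × 10^6 m

Final answer: 7.009 × 10^6 m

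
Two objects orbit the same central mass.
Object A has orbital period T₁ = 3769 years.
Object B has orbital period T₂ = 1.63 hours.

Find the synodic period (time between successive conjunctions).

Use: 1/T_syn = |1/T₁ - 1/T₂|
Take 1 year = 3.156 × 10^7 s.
T₁ = 3769 years = 1.1895 × 10^11 s
T₂ = 1.63 hours = 5868 s
1/T₁ = 8.40692 × 10^-12 s⁻¹
1/T₂ = 0.000170416 s⁻¹
|1/T₁ − 1/T₂| = 0.000170416 s⁻¹
T_syn = 1 / |1/T₁ − 1/T₂| = 5868 s ≈ 1.63 hours

Final answer: T_syn = 1.63 hours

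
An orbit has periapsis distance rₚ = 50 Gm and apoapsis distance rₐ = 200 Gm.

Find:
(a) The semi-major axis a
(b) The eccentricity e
rₚ = 50 Gm = 5 × 10^10 m
rₐ = 200 Gm = 2 × 10^11 m
(a) a = (rₚ + rₐ)/2 = 1.25 × 10^11 m ≈ 125 Gm
(b) e = (rₐ − rₚ)/(rₐ + rₚ) = (1.5 × 10^11) / (2.5 × 10^11) = 0.6

Final answer:
(a) a = 125 Gm
(b) e = 0.6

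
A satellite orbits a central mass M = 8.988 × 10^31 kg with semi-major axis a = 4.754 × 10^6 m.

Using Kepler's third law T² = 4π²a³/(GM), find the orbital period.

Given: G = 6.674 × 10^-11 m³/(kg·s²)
M = 8.988 × 10^31 kg
GM = G × M = 6.674 × 10^-11 × 8.988 × 10^31 = 5.99859 × 10^21 m³/s²
a = 4.754 × 10^6 m
a³ = 1.07443 × 10^20 m³
T = 2π √(a³/GM) = 2π √((1.07443 × 10^20) / (5.99859 × 10^21)) = 2π × 0.133833 s
T = 0.840899 s ≈ 0.8409 seconds

Final answer: 0.8409 seconds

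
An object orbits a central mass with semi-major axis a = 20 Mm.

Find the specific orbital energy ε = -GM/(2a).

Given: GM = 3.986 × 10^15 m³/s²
a = 20 Mm = 2 × 10^7 m
GM = 3.986 × 10^15 m³/s²
2a = 4 × 10^7 m
ε = −GM/(2a) = -9.965 × 10^7 J/kg ≈ -99.65 MJ/kg

Final answer: -99.65 MJ/kg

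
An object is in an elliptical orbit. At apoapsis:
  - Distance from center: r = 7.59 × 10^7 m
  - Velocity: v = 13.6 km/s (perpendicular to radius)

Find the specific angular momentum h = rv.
r = 7.59 × 10^7 m
v = 13.6 km/s = 13600 m/s
h = rv = 7.59 × 10^7 × 13600 = 1.03224 × 10^12 m²/s ≈ 1.032 × 10^12 m²/s

Final answer: h = 1.032 × 10^12 m²/s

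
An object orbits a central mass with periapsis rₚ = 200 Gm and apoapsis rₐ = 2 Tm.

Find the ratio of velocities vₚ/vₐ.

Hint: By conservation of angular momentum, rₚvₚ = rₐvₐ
rₚ = 200 Gm = 2 × 10^11 m
rₐ = 2 Tm = 2 × 10^12 m
rₚvₚ = rₐvₐ  ⇒  vₚ/vₐ = rₐ/rₚ
vₚ/vₐ = (2 × 10^12) / (2 × 10^11) = 10

Final answer: vₚ/vₐ = 10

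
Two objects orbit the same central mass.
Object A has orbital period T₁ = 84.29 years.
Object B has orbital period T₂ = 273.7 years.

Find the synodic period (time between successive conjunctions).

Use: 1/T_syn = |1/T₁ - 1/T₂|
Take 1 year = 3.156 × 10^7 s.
T₁ = 84.29 years = 2.66019 × 10^9 s
T₂ = 273.7 years = 8.63797 × 10^9 s
1/T₁ = 3.75913 × 10^-10 s⁻¹
1/T₂ = 1.15768 × 10^-10 s⁻¹
|1/T₁ − 1/T₂| = 2.60145 × 10^-10 s⁻¹
T_syn = 1 / |1/T₁ − 1/T₂| = 3.84401 × 10^9 s ≈ 121.8 years

Final answer: T_syn = 121.8 years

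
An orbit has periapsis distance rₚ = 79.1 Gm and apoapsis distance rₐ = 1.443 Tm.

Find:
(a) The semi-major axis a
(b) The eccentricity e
rₚ = 79.1 Gm = 7.91 × 10^10 m
rₐ = 1.443 Tm = 1.443 × 10^12 m
(a) a = (rₚ + rₐ)/2 = 7.6105 × 10^11 m ≈ 761 Gm
(b) e = (rₐ − rₚ)/(rₐ + rₚ) = (1.3639 × 10^12) / (1.5221 × 10^12) = 0.896065

Final answer:
(a) a = 761 Gm
(b) e = 0.8961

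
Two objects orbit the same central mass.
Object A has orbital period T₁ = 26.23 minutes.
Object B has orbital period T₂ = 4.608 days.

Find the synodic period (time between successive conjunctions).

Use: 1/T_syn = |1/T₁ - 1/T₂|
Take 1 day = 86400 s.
T₁ = 26.23 minutes = 1573.8 s
T₂ = 4.608 days = 398131 s
1/T₁ = 0.000635405 s⁻¹
1/T₂ = 2.51173 × 10^-6 s⁻¹
|1/T₁ − 1/T₂| = 0.000632893 s⁻¹
T_syn = 1 / |1/T₁ − 1/T₂| = 1580.05 s ≈ 26.33 minutes

Final answer: T_syn = 26.33 minutes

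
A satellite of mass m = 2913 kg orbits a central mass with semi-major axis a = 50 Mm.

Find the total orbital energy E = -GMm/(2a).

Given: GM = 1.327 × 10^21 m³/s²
a = 50 Mm = 5 × 10^7 m
GM = 1.327 × 10^21 m³/s²
2a = 1 × 10^8 m
GMm = 1.327 × 10^21 × 2913 = 3.86555 × 10^24 m³·kg/s²
E = −GMm/(2a) = -3.86555 × 10^16 J ≈ -38.66 PJ

Final answer: -38.66 PJ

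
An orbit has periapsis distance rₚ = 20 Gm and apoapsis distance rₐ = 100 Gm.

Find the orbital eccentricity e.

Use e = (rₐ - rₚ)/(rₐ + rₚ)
rₚ = 20 Gm = 2 × 10^10 m
rₐ = 100 Gm = 1 × 10^11 m
rₐ − rₚ = 8 × 10^10 m
rₐ + rₚ = 1.2 × 10^11 m
e = (rₐ − rₚ)/(rₐ + rₚ) = 0.666667

Final answer: e = 0.6667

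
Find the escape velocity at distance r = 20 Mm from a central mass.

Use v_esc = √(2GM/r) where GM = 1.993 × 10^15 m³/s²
r = 20 Mm = 2 × 10^7 m
GM = 1.993 × 10^15 m³/s²
2GM/r = 2 × (1.993 × 10^15) / (2 × 10^7) = 1.993 × 10^8 m²/s²
v_esc = √(2GM/r) = 14117.4 m/s ≈ 14.12 km/s

Final answer: 14.12 km/s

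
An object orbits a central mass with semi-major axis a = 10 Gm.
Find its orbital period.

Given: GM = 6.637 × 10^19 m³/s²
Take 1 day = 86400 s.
a = 10 Gm = 1 × 10^10 m
GM = 6.637 × 10^19 m³/s²
a³ = 1 × 10^30 m³
T = 2π √(a³/GM) = 2π √((1 × 10^30) / (6.637 × 10^19)) = 2π × 122748 s
T = 771248 s ≈ 8.926 days

Final answer: 8.926 days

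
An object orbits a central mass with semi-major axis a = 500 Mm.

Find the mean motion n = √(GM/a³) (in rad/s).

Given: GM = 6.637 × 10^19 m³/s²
a = 500 Mm = 5 × 10^8 m
GM = 6.637 × 10^19 m³/s²
a³ = 1.25 × 10^26 m³
GM/a³ = (6.637 × 10^19) / (1.25 × 10^26) = 5.3096 × 10^-7 s⁻²
n = √(GM/a³) = 0.00072867 rad/s ≈ 0.0007287 rad/s

Final answer: n = 0.0007287 rad/s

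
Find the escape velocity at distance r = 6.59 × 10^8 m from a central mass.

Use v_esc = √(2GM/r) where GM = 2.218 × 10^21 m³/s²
r = 6.59 × 10^8 m
GM = 2.218 × 10^21 m³/s²
2GM/r = 2 × (2.218 × 10^21) / (6.59 × 10^8) = 6.73141 × 10^12 m²/s²
v_esc = √(2GM/r) = 2.5945 × 10^6 m/s ≈ 2594 km/s

Final answer: 2594 km/s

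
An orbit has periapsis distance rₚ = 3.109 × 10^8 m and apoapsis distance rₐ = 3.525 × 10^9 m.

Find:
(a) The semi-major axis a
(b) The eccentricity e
rₚ = 3.109 × 10^8 m
rₐ = 3.525 × 10^9 m
(a) a = (rₚ + rₐ)/2 = 1.91795 × 10^9 m ≈ 1.918 × 10^9 m
(b) e = (rₐ − rₚ)/(rₐ + rₚ) = (3.2141 × 10^9) / (3.8359 × 10^9) = 0.8379

Final answer:
(a) a = 1.918 × 10^9 m
(b) e = 0.8379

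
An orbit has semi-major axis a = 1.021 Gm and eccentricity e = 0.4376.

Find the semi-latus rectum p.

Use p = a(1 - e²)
a = 1.021 Gm = 1.021 × 10^9 m
e = 0.4376,  e² = 0.191494,  1 − e² = 0.808506
p = a(1 − e²) = 1.021 × 10^9 m × 0.808506 = 8.25485 × 10^8 m ≈ 825.5 Mm

Final answer: p = 825.5 Mm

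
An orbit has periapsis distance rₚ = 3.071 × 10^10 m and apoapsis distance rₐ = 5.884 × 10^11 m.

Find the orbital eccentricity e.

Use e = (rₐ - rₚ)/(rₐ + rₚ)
rₚ = 3.071 × 10^10 m
rₐ = 5.884 × 10^11 m
rₐ − rₚ = 5.5769 × 10^11 m
rₐ + rₚ = 6.1911 × 10^11 m
e = (rₐ − rₚ)/(rₐ + rₚ) = 0.900793

Final answer: e = 0.9008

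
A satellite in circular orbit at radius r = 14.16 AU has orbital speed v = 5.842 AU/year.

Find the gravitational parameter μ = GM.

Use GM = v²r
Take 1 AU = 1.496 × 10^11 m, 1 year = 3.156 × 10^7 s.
r = 14.16 AU = 2.11834 × 10^12 m
v = 5.842 AU/year = 27692.1 m/s
v² = 7.66853 × 10^8 m²/s²
GM = v²r = 7.66853 × 10^8 × 2.11834 × 10^12 = 1.62445 × 10^21 m³/s²
GM ≈ 1.624 × 10^21 m³/s²

Final answer: GM = 1.624 × 10^21 m³/s²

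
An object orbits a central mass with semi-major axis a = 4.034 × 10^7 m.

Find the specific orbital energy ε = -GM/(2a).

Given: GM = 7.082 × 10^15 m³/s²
a = 4.034 × 10^7 m
GM = 7.082 × 10^15 m³/s²
2a = 8.068 × 10^7 m
ε = −GM/(2a) = -8.77789 × 10^7 J/kg ≈ -87.78 MJ/kg

Final answer: -87.78 MJ/kg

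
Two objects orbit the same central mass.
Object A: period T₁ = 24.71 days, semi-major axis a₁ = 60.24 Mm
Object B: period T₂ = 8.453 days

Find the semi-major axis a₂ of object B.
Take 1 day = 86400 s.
T₁ = 24.71 days = 2.13494 × 10^6 s
T₂ = 8.453 days = 730339 s
a₁ = 60.24 Mm = 6.024 × 10^7 m
Kepler's third law: (T₂/T₁)² = (a₂/a₁)³  ⇒  a₂ = a₁ (T₂/T₁)^(2/3)
T₂/T₁ = 0.342088
(T₂/T₁)^(2/3) = 0.489131
a₂ = 6.024 × 10^7 m × 0.489131 = 2.94653 × 10^7 m ≈ 29.47 Mm

Final answer: a₂ = 29.47 Mm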